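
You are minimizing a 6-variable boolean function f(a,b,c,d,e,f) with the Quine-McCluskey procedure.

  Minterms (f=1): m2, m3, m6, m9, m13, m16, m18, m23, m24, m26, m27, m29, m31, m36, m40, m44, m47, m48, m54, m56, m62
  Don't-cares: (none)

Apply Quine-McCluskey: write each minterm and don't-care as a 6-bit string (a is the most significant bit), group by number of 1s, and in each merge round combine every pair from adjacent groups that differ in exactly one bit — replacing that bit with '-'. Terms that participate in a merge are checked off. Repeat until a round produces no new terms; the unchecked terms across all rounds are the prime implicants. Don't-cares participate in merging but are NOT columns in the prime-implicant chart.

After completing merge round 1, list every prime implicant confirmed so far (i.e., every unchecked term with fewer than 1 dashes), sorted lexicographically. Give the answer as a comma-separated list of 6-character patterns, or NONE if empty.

101111

[col 0] 000010*, 000011*, 000110*, 001001*, 001101*, 010000*, 010010*, 010111*, 011000*, 011010*, 011011*, 011101*, 011111*, 100100*, 101000*, 101100*, 101111, 110000*, 110110*, 111000*, 111110*
[col 1] -10000*, -11000*, 0-0010, 0-1101, 000-10, 00001-, 001-01, 01-000*, 01-010*, 01-111, 0100-0*, 011-11, 0110-0*, 01101-, 0111-1, 1-1000, 10-100, 101-00, 11-000*, 11-110
[col 2] -1-000, 01-0-0
Prime implicants: -1-000, 0-0010, 0-1101, 000-10, 00001-, 001-01, 01-0-0, 01-111, 011-11, 01101-, 0111-1, 1-1000, 10-100, 101-00, 101111, 11-110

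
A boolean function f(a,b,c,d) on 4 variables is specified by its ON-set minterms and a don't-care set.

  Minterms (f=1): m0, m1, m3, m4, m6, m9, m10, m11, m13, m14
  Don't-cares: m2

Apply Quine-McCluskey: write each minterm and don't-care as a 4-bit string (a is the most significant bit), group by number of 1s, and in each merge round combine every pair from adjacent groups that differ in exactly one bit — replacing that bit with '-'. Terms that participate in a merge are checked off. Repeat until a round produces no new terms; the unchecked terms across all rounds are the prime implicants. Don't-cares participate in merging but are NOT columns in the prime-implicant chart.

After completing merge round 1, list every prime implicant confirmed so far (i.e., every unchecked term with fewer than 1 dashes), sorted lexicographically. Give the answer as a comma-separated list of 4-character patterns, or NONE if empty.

size-2^0 implicants → 0000(✓)  0001(✓)  0010(✓)  0011(✓)  0100(✓)  0110(✓)  1001(✓)  1010(✓)  1011(✓)  1101(✓)  1110(✓)
size-2^1 implicants → -001(✓)  -010(✓)  -011(✓)  -110(✓)  0-00(✓)  0-10(✓)  00-0(✓)  00-1(✓)  000-(✓)  001-(✓)  01-0(✓)  1-01  1-10(✓)  10-1(✓)  101-(✓)
size-2^2 implicants → --10  -0-1  -01-  0--0  00--
Unchecked terms (primes): --10, -0-1, -01-, 0--0, 00--, 1-01

NONE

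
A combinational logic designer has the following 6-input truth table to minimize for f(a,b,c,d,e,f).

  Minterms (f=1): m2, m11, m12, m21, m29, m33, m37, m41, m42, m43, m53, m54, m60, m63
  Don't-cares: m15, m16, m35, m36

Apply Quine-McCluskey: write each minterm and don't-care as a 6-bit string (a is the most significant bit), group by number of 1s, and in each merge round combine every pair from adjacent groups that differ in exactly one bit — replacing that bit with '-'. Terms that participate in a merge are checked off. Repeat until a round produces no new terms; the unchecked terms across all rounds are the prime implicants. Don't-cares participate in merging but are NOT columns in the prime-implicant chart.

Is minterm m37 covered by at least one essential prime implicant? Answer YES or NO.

[col 0] 000010, 001011*, 001100, 001111*, 010000, 010101*, 011101*, 100001*, 100011*, 100100*, 100101*, 101001*, 101010*, 101011*, 110101*, 110110, 111100, 111111
[col 1] -01011, -10101, 001-11, 01-101, 1-0101, 10-001*, 10-011*, 100-01, 1000-1*, 10010-, 1010-1*, 10101-
[col 2] 10-0-1
Prime implicants: -01011, -10101, 000010, 001-11, 001100, 01-101, 010000, 1-0101, 10-0-1, 100-01, 10010-, 10101-, 110110, 111100, 111111
PI chart (minterm → PIs covering it):
  2 | 000010  (sole → essential)
  11 | -01011,001-11
  12 | 001100  (sole → essential)
  21 | -10101,01-101
  29 | 01-101  (sole → essential)
  33 | 10-0-1,100-01
  37 | 1-0101,100-01,10010-
  41 | 10-0-1  (sole → essential)
  42 | 10101-  (sole → essential)
  43 | -01011,10-0-1,10101-
  53 | -10101,1-0101
  54 | 110110  (sole → essential)
  60 | 111100  (sole → essential)
  63 | 111111  (sole → essential)
Essential prime implicants: 000010, 001100, 01-101, 10-0-1, 10101-, 110110, 111100, 111111

NO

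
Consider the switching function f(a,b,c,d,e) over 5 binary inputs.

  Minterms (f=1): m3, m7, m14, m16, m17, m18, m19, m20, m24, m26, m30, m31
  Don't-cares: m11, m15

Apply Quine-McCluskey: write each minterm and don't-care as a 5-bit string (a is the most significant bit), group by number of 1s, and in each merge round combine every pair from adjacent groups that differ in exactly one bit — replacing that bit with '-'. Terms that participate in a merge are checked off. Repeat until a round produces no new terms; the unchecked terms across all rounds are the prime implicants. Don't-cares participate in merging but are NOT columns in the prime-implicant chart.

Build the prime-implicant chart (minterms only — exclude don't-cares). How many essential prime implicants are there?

5

Round 0: 00011✓ 00111✓ 01011✓ 01110✓ 01111✓ 10000✓ 10001✓ 10010✓ 10011✓ 10100✓ 11000✓ 11010✓ 11110✓ 11111✓
Round 1: -0011 -1110✓ -1111✓ 0-011✓ 0-111✓ 00-11✓ 01-11✓ 0111-✓ 1-000✓ 1-010✓ 10-00 100-0✓ 100-1✓ 1000-✓ 1001-✓ 11-10 110-0✓ 1111-✓
Round 2: -111- 0--11 1-0-0 100--
PIs = {-0011, -111-, 0--11, 1-0-0, 10-00, 100--, 11-10}
Coverage chart:
  m3: -0011,0--11
  m7: 0--11 ←essential
  m14: -111- ←essential
  m16: 1-0-0,10-00,100--
  m17: 100-- ←essential
  m18: 1-0-0,100--
  m19: -0011,100--
  m20: 10-00 ←essential
  m24: 1-0-0 ←essential
  m26: 1-0-0,11-10
  m30: -111-,11-10
  m31: -111- ←essential
Essential: -111-, 0--11, 1-0-0, 10-00, 100--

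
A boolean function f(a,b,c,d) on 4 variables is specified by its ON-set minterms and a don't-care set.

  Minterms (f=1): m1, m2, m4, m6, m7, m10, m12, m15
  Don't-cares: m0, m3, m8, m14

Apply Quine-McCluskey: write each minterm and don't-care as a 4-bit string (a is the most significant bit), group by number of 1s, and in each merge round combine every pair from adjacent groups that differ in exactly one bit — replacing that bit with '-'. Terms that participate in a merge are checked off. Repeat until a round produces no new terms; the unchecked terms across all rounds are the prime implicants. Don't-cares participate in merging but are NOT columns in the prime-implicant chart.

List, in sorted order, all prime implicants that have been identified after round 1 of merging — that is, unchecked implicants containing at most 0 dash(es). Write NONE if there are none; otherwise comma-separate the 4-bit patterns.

size-2^0 implicants → 0000(✓)  0001(✓)  0010(✓)  0011(✓)  0100(✓)  0110(✓)  0111(✓)  1000(✓)  1010(✓)  1100(✓)  1110(✓)  1111(✓)
size-2^1 implicants → -000(✓)  -010(✓)  -100(✓)  -110(✓)  -111(✓)  0-00(✓)  0-10(✓)  0-11(✓)  00-0(✓)  00-1(✓)  000-(✓)  001-(✓)  01-0(✓)  011-(✓)  1-00(✓)  1-10(✓)  10-0(✓)  11-0(✓)  111-(✓)
size-2^2 implicants → --00(✓)  --10(✓)  -0-0(✓)  -1-0(✓)  -11-  0--0(✓)  0-1-  00--  1--0(✓)
size-2^3 implicants → ---0
Unchecked terms (primes): ---0, -11-, 0-1-, 00--

NONE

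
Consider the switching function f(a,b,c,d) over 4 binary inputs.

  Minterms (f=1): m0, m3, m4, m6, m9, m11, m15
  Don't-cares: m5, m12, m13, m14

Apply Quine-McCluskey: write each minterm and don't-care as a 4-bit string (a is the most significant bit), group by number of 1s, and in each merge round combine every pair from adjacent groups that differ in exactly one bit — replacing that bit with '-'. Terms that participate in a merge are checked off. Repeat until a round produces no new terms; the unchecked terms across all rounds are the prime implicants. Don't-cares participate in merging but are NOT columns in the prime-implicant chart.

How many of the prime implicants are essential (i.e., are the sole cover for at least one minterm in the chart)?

[col 0] 0000*, 0011*, 0100*, 0101*, 0110*, 1001*, 1011*, 1100*, 1101*, 1110*, 1111*
[col 1] -011, -100*, -101*, -110*, 0-00, 01-0*, 010-*, 1-01*, 1-11*, 10-1*, 11-0*, 11-1*, 110-*, 111-*
[col 2] -1-0, -10-, 1--1, 11--
Prime implicants: -011, -1-0, -10-, 0-00, 1--1, 11--
PI chart (minterm → PIs covering it):
  0 | 0-00  (sole → essential)
  3 | -011  (sole → essential)
  4 | -1-0,-10-,0-00
  6 | -1-0  (sole → essential)
  9 | 1--1  (sole → essential)
  11 | -011,1--1
  15 | 1--1,11--
Essential prime implicants: -011, -1-0, 0-00, 1--1

4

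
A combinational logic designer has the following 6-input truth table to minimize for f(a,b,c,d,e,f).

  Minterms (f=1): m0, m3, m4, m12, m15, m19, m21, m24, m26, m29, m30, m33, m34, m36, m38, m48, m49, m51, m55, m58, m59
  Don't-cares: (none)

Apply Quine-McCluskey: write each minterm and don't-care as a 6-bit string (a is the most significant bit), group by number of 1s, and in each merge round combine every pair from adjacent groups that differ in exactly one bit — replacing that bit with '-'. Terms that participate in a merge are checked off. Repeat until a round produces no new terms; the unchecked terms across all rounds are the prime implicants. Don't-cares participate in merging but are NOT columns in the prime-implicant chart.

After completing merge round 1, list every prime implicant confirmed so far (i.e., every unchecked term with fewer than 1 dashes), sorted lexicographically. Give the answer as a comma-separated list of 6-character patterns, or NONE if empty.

001111

[col 0] 000000*, 000011*, 000100*, 001100*, 001111, 010011*, 010101*, 011000*, 011010*, 011101*, 011110*, 100001*, 100010*, 100100*, 100110*, 110000*, 110001*, 110011*, 110111*, 111010*, 111011*
[col 1] -00100, -10011, -11010, 0-0011, 00-100, 000-00, 01-101, 011-10, 0110-0, 1-0001, 100-10, 1001-0, 11-011, 110-11, 1100-1, 11000-, 11101-
Prime implicants: -00100, -10011, -11010, 0-0011, 00-100, 000-00, 001111, 01-101, 011-10, 0110-0, 1-0001, 100-10, 1001-0, 11-011, 110-11, 1100-1, 11000-, 11101-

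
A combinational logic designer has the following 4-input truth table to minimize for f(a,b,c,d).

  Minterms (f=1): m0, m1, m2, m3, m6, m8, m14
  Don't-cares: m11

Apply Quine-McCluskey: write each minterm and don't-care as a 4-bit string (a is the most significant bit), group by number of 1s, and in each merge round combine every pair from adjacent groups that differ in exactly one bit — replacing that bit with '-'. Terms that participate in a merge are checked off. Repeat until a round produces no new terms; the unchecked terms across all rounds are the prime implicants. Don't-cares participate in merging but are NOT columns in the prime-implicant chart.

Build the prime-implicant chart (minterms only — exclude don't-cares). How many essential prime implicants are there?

size-2^0 implicants → 0000(✓)  0001(✓)  0010(✓)  0011(✓)  0110(✓)  1000(✓)  1011(✓)  1110(✓)
size-2^1 implicants → -000  -011  -110  0-10  00-0(✓)  00-1(✓)  000-(✓)  001-(✓)
size-2^2 implicants → 00--
Unchecked terms (primes): -000, -011, -110, 0-10, 00--
Minterm coverage:
  m0 ⊆ -000,00--
  m1 ⊆ 00-- [E]
  m2 ⊆ 0-10,00--
  m3 ⊆ -011,00--
  m6 ⊆ -110,0-10
  m8 ⊆ -000 [E]
  m14 ⊆ -110 [E]
E = {-000, -110, 00--}

3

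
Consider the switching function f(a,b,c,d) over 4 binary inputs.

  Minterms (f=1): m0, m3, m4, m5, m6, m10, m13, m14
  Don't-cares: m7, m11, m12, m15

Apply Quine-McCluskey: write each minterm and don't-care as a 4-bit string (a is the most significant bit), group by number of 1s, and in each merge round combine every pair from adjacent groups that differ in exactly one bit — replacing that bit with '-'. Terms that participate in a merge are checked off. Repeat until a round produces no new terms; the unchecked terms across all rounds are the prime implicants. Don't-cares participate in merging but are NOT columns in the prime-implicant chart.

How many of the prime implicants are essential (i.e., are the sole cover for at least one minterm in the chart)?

[col 0] 0000*, 0011*, 0100*, 0101*, 0110*, 0111*, 1010*, 1011*, 1100*, 1101*, 1110*, 1111*
[col 1] -011*, -100*, -101*, -110*, -111*, 0-00, 0-11*, 01-0*, 01-1*, 010-*, 011-*, 1-10*, 1-11*, 101-*, 11-0*, 11-1*, 110-*, 111-*
[col 2] --11, -1-0*, -1-1*, -10-*, -11-*, 01--*, 1-1-, 11--*
[col 3] -1--
Prime implicants: --11, -1--, 0-00, 1-1-
PI chart (minterm → PIs covering it):
  0 | 0-00  (sole → essential)
  3 | --11  (sole → essential)
  4 | -1--,0-00
  5 | -1--  (sole → essential)
  6 | -1--  (sole → essential)
  10 | 1-1-  (sole → essential)
  13 | -1--  (sole → essential)
  14 | -1--,1-1-
Essential prime implicants: --11, -1--, 0-00, 1-1-

4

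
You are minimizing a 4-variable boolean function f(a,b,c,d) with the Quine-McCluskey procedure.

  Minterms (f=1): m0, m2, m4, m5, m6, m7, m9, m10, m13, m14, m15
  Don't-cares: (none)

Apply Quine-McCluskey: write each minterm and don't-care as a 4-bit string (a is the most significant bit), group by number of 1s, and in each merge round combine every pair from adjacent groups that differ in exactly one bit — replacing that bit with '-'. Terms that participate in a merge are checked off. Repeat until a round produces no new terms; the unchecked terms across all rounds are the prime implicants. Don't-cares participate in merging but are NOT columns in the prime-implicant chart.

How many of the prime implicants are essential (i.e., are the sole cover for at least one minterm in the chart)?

size-2^0 implicants → 0000(✓)  0010(✓)  0100(✓)  0101(✓)  0110(✓)  0111(✓)  1001(✓)  1010(✓)  1101(✓)  1110(✓)  1111(✓)
size-2^1 implicants → -010(✓)  -101(✓)  -110(✓)  -111(✓)  0-00(✓)  0-10(✓)  00-0(✓)  01-0(✓)  01-1(✓)  010-(✓)  011-(✓)  1-01  1-10(✓)  11-1(✓)  111-(✓)
size-2^2 implicants → --10  -1-1  -11-  0--0  01--
Unchecked terms (primes): --10, -1-1, -11-, 0--0, 01--, 1-01
Minterm coverage:
  m0 ⊆ 0--0 [E]
  m2 ⊆ --10,0--0
  m4 ⊆ 0--0,01--
  m5 ⊆ -1-1,01--
  m6 ⊆ --10,-11-,0--0,01--
  m7 ⊆ -1-1,-11-,01--
  m9 ⊆ 1-01 [E]
  m10 ⊆ --10 [E]
  m13 ⊆ -1-1,1-01
  m14 ⊆ --10,-11-
  m15 ⊆ -1-1,-11-
E = {--10, 0--0, 1-01}

3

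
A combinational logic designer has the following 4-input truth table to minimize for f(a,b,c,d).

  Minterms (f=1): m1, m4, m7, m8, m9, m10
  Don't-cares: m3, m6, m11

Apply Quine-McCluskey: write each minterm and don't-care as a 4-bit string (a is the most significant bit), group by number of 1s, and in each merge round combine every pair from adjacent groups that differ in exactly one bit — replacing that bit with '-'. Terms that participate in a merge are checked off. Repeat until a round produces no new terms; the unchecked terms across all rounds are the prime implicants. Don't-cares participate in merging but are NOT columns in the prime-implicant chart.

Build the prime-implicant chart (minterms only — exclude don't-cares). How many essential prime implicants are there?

[col 0] 0001*, 0011*, 0100*, 0110*, 0111*, 1000*, 1001*, 1010*, 1011*
[col 1] -001*, -011*, 0-11, 00-1*, 01-0, 011-, 10-0*, 10-1*, 100-*, 101-*
[col 2] -0-1, 10--
Prime implicants: -0-1, 0-11, 01-0, 011-, 10--
PI chart (minterm → PIs covering it):
  1 | -0-1  (sole → essential)
  4 | 01-0  (sole → essential)
  7 | 0-11,011-
  8 | 10--  (sole → essential)
  9 | -0-1,10--
  10 | 10--  (sole → essential)
Essential prime implicants: -0-1, 01-0, 10--

3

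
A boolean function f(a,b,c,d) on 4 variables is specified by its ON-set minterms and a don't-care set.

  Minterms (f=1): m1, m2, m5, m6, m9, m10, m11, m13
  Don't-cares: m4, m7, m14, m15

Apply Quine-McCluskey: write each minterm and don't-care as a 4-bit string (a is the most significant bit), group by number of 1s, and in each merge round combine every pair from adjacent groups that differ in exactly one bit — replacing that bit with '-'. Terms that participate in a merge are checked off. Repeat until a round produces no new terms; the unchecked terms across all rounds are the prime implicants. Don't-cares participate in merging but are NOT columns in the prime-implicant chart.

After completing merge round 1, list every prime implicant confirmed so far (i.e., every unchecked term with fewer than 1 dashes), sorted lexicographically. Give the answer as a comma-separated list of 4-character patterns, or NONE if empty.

[col 0] 0001*, 0010*, 0100*, 0101*, 0110*, 0111*, 1001*, 1010*, 1011*, 1101*, 1110*, 1111*
[col 1] -001*, -010*, -101*, -110*, -111*, 0-01*, 0-10*, 01-0*, 01-1*, 010-*, 011-*, 1-01*, 1-10*, 1-11*, 10-1*, 101-*, 11-1*, 111-*
[col 2] --01, --10, -1-1, -11-, 01--, 1--1, 1-1-
Prime implicants: --01, --10, -1-1, -11-, 01--, 1--1, 1-1-

NONE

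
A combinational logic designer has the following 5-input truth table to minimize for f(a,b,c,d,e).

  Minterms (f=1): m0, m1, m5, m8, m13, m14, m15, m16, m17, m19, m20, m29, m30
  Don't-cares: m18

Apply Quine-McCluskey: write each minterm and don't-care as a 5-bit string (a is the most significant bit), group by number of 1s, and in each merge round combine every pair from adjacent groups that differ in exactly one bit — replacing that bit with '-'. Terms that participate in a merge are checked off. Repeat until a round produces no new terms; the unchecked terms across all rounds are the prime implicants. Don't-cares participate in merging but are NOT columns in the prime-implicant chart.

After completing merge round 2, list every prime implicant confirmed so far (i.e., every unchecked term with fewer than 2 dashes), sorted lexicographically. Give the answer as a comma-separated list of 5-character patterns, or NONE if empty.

-1101, -1110, 0-000, 0-101, 00-01, 011-1, 0111-, 10-00

Round 0: 00000✓ 00001✓ 00101✓ 01000✓ 01101✓ 01110✓ 01111✓ 10000✓ 10001✓ 10010✓ 10011✓ 10100✓ 11101✓ 11110✓
Round 1: -0000✓ -0001✓ -1101 -1110 0-000 0-101 00-01 0000-✓ 011-1 0111- 10-00 100-0✓ 100-1✓ 1000-✓ 1001-✓
Round 2: -000- 100--
PIs = {-000-, -1101, -1110, 0-000, 0-101, 00-01, 011-1, 0111-, 10-00, 100--}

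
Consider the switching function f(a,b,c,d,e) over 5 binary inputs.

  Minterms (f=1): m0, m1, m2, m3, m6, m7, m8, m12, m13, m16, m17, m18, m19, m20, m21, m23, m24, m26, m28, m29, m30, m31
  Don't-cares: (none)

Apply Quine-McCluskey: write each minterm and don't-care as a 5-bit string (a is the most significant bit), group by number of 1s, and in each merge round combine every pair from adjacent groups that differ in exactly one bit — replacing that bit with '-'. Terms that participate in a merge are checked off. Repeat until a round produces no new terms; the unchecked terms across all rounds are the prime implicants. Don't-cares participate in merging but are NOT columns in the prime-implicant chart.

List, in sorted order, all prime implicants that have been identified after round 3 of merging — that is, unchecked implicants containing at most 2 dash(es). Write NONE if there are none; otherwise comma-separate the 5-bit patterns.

[col 0] 00000*, 00001*, 00010*, 00011*, 00110*, 00111*, 01000*, 01100*, 01101*, 10000*, 10001*, 10010*, 10011*, 10100*, 10101*, 10111*, 11000*, 11010*, 11100*, 11101*, 11110*, 11111*
[col 1] -0000*, -0001*, -0010*, -0011*, -0111*, -1000*, -1100*, -1101*, 0-000*, 00-10*, 00-11*, 000-0*, 000-1*, 0000-*, 0001-*, 0011-*, 01-00*, 0110-*, 1-000*, 1-010*, 1-100*, 1-101*, 1-111*, 10-00*, 10-01*, 10-11*, 100-0*, 100-1*, 1000-*, 1001-*, 101-1*, 1010-*, 11-00*, 11-10*, 110-0*, 111-0*, 111-1*, 1110-*, 1111-*
[col 2] --000, -0-11, -00-0*, -00-1*, -000-*, -001-*, -1-00, -110-, 00-1-, 000--*, 1--00, 1-0-0, 1-1-1, 1-10-, 10--1, 10-0-, 100--*, 11--0, 111--
[col 3] -00--
Prime implicants: --000, -0-11, -00--, -1-00, -110-, 00-1-, 1--00, 1-0-0, 1-1-1, 1-10-, 10--1, 10-0-, 11--0, 111--

--000, -0-11, -1-00, -110-, 00-1-, 1--00, 1-0-0, 1-1-1, 1-10-, 10--1, 10-0-, 11--0, 111--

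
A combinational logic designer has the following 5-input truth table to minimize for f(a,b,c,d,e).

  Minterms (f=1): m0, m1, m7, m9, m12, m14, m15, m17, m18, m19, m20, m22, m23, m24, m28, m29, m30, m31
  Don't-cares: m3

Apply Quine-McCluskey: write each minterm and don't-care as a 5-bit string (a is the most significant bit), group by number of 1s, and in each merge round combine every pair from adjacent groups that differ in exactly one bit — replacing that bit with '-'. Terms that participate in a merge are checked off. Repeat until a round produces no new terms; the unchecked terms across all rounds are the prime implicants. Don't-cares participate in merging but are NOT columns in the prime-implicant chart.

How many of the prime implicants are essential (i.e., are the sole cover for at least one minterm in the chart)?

[col 0] 00000*, 00001*, 00011*, 00111*, 01001*, 01100*, 01110*, 01111*, 10001*, 10010*, 10011*, 10100*, 10110*, 10111*, 11000*, 11100*, 11101*, 11110*, 11111*
[col 1] -0001*, -0011*, -0111*, -1100*, -1110*, -1111*, 0-001, 0-111*, 00-11*, 000-1*, 0000-, 011-0*, 0111-*, 1-100*, 1-110*, 1-111*, 10-10*, 10-11*, 100-1*, 1001-*, 101-0*, 1011-*, 11-00, 111-0*, 111-1*, 1110-*, 1111-*
[col 2] --111, -0-11, -00-1, -11-0, -111-, 1-1-0, 1-11-, 10-1-, 111--
Prime implicants: --111, -0-11, -00-1, -11-0, -111-, 0-001, 0000-, 1-1-0, 1-11-, 10-1-, 11-00, 111--
PI chart (minterm → PIs covering it):
  0 | 0000-  (sole → essential)
  1 | -00-1,0-001,0000-
  7 | --111,-0-11
  9 | 0-001  (sole → essential)
  12 | -11-0  (sole → essential)
  14 | -11-0,-111-
  15 | --111,-111-
  17 | -00-1  (sole → essential)
  18 | 10-1-  (sole → essential)
  19 | -0-11,-00-1,10-1-
  20 | 1-1-0  (sole → essential)
  22 | 1-1-0,1-11-,10-1-
  23 | --111,-0-11,1-11-,10-1-
  24 | 11-00  (sole → essential)
  28 | -11-0,1-1-0,11-00,111--
  29 | 111--  (sole → essential)
  30 | -11-0,-111-,1-1-0,1-11-,111--
  31 | --111,-111-,1-11-,111--
Essential prime implicants: -00-1, -11-0, 0-001, 0000-, 1-1-0, 10-1-, 11-00, 111--

8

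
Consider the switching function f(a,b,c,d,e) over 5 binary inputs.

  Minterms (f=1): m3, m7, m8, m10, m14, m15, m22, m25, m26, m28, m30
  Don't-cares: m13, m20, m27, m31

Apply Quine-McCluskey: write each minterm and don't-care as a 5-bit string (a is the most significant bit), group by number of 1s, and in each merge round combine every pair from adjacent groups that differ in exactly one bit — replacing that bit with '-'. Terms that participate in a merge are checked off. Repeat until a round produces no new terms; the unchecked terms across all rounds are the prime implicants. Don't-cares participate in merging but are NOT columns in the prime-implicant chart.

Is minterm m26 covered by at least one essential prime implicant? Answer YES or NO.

Round 0: 00011✓ 00111✓ 01000✓ 01010✓ 01101✓ 01110✓ 01111✓ 10100✓ 10110✓ 11001✓ 11010✓ 11011✓ 11100✓ 11110✓ 11111✓
Round 1: -1010✓ -1110✓ -1111✓ 0-111 00-11 01-10✓ 010-0 011-1 0111-✓ 1-100✓ 1-110✓ 101-0✓ 11-10✓ 11-11✓ 110-1 1101-✓ 111-0✓ 1111-✓
Round 2: -1-10 -111- 1-1-0 11-1-
PIs = {-1-10, -111-, 0-111, 00-11, 010-0, 011-1, 1-1-0, 11-1-, 110-1}
Coverage chart:
  m3: 00-11 ←essential
  m7: 0-111,00-11
  m8: 010-0 ←essential
  m10: -1-10,010-0
  m14: -1-10,-111-
  m15: -111-,0-111,011-1
  m22: 1-1-0 ←essential
  m25: 110-1 ←essential
  m26: -1-10,11-1-
  m28: 1-1-0 ←essential
  m30: -1-10,-111-,1-1-0,11-1-
Essential: 00-11, 010-0, 1-1-0, 110-1

NO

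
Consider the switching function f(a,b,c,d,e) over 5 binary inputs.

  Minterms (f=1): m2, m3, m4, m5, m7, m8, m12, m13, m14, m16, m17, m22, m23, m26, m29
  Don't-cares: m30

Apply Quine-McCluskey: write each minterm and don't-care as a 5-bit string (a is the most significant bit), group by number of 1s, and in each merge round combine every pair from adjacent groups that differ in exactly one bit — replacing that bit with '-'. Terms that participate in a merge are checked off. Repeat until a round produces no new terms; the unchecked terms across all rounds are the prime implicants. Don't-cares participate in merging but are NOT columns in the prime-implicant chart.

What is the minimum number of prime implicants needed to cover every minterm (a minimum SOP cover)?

9

size-2^0 implicants → 00010(✓)  00011(✓)  00100(✓)  00101(✓)  00111(✓)  01000(✓)  01100(✓)  01101(✓)  01110(✓)  10000(✓)  10001(✓)  10110(✓)  10111(✓)  11010(✓)  11101(✓)  11110(✓)
size-2^1 implicants → -0111  -1101  -1110  0-100(✓)  0-101(✓)  00-11  0001-  001-1  0010-(✓)  01-00  011-0  0110-(✓)  1-110  1000-  1011-  11-10
size-2^2 implicants → 0-10-
Unchecked terms (primes): -0111, -1101, -1110, 0-10-, 00-11, 0001-, 001-1, 01-00, 011-0, 1-110, 1000-, 1011-, 11-10
Minterm coverage:
  m2 ⊆ 0001- [E]
  m3 ⊆ 00-11,0001-
  m4 ⊆ 0-10- [E]
  m5 ⊆ 0-10-,001-1
  m7 ⊆ -0111,00-11,001-1
  m8 ⊆ 01-00 [E]
  m12 ⊆ 0-10-,01-00,011-0
  m13 ⊆ -1101,0-10-
  m14 ⊆ -1110,011-0
  m16 ⊆ 1000- [E]
  m17 ⊆ 1000- [E]
  m22 ⊆ 1-110,1011-
  m23 ⊆ -0111,1011-
  m26 ⊆ 11-10 [E]
  m29 ⊆ -1101 [E]
E = {-1101, 0-10-, 0001-, 01-00, 1000-, 11-10}
Petrick residual → -0111, -1110, 1-110
Cover = b'cde + bcd'e + bcde' + a'cd' + a'b'c'd + a'bd'e' + acde' + ab'c'd' + abde'  |cover|=9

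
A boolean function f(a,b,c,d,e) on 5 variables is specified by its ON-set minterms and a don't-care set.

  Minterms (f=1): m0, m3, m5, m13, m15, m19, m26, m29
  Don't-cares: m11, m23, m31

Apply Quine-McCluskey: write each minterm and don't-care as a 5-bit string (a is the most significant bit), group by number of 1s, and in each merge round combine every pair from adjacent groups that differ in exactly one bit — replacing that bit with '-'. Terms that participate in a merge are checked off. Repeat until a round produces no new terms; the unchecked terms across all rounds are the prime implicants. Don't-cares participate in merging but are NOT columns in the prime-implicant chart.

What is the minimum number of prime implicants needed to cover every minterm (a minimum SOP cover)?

5

size-2^0 implicants → 00000  00011(✓)  00101(✓)  01011(✓)  01101(✓)  01111(✓)  10011(✓)  10111(✓)  11010  11101(✓)  11111(✓)
size-2^1 implicants → -0011  -1101(✓)  -1111(✓)  0-011  0-101  01-11  011-1(✓)  1-111  10-11  111-1(✓)
size-2^2 implicants → -11-1
Unchecked terms (primes): -0011, -11-1, 0-011, 0-101, 00000, 01-11, 1-111, 10-11, 11010
Minterm coverage:
  m0 ⊆ 00000 [E]
  m3 ⊆ -0011,0-011
  m5 ⊆ 0-101 [E]
  m13 ⊆ -11-1,0-101
  m15 ⊆ -11-1,01-11
  m19 ⊆ -0011,10-11
  m26 ⊆ 11010 [E]
  m29 ⊆ -11-1 [E]
E = {-11-1, 0-101, 00000, 11010}
Petrick residual → -0011
Cover = b'c'de + bce + a'cd'e + a'b'c'd'e' + abc'de'  |cover|=5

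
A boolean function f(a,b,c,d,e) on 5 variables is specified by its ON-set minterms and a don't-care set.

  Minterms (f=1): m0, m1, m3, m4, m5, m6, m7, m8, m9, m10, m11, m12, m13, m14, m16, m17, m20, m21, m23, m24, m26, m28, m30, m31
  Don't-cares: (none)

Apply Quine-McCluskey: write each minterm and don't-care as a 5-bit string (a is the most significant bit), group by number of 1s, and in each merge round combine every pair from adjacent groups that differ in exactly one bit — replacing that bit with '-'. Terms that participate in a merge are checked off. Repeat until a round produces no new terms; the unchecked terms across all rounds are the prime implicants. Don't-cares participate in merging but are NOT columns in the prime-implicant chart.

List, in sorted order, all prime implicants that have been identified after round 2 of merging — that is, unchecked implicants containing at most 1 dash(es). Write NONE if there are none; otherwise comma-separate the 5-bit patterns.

size-2^0 implicants → 00000(✓)  00001(✓)  00011(✓)  00100(✓)  00101(✓)  00110(✓)  00111(✓)  01000(✓)  01001(✓)  01010(✓)  01011(✓)  01100(✓)  01101(✓)  01110(✓)  10000(✓)  10001(✓)  10100(✓)  10101(✓)  10111(✓)  11000(✓)  11010(✓)  11100(✓)  11110(✓)  11111(✓)
size-2^1 implicants → -0000(✓)  -0001(✓)  -0100(✓)  -0101(✓)  -0111(✓)  -1000(✓)  -1010(✓)  -1100(✓)  -1110(✓)  0-000(✓)  0-001(✓)  0-011(✓)  0-100(✓)  0-101(✓)  0-110(✓)  00-00(✓)  00-01(✓)  00-11(✓)  000-1(✓)  0000-(✓)  001-0(✓)  001-1(✓)  0010-(✓)  0011-(✓)  01-00(✓)  01-01(✓)  01-10(✓)  010-0(✓)  010-1(✓)  0100-(✓)  0101-(✓)  011-0(✓)  0110-(✓)  1-000(✓)  1-100(✓)  1-111  10-00(✓)  10-01(✓)  1000-(✓)  101-1(✓)  1010-(✓)  11-00(✓)  11-10(✓)  110-0(✓)  111-0(✓)  1111-
size-2^2 implicants → --000(✓)  --100(✓)  -0-00(✓)  -0-01(✓)  -000-(✓)  -01-1  -010-(✓)  -1-00(✓)  -1-10(✓)  -10-0(✓)  -11-0(✓)  0--00(✓)  0--01(✓)  0-0-1  0-00-(✓)  0-1-0  0-10-(✓)  00--1  00-0-(✓)  001--  01--0(✓)  01-0-(✓)  010--  1--00(✓)  10-0-(✓)  11--0(✓)
size-2^3 implicants → ---00  -0-0-  -1--0  0--0-
Unchecked terms (primes): ---00, -0-0-, -01-1, -1--0, 0--0-, 0-0-1, 0-1-0, 00--1, 001--, 010--, 1-111, 1111-

1-111, 1111-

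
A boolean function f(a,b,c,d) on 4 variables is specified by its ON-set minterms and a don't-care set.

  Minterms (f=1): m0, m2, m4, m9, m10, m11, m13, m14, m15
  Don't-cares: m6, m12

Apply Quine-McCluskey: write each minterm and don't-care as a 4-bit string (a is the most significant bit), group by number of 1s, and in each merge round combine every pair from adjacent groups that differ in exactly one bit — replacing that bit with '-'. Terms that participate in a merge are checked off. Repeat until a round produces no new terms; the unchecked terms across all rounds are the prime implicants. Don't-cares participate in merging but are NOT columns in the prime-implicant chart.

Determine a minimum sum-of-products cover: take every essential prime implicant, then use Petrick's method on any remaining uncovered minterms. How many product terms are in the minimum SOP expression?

3

size-2^0 implicants → 0000(✓)  0010(✓)  0100(✓)  0110(✓)  1001(✓)  1010(✓)  1011(✓)  1100(✓)  1101(✓)  1110(✓)  1111(✓)
size-2^1 implicants → -010(✓)  -100(✓)  -110(✓)  0-00(✓)  0-10(✓)  00-0(✓)  01-0(✓)  1-01(✓)  1-10(✓)  1-11(✓)  10-1(✓)  101-(✓)  11-0(✓)  11-1(✓)  110-(✓)  111-(✓)
size-2^2 implicants → --10  -1-0  0--0  1--1  1-1-  11--
Unchecked terms (primes): --10, -1-0, 0--0, 1--1, 1-1-, 11--
Minterm coverage:
  m0 ⊆ 0--0 [E]
  m2 ⊆ --10,0--0
  m4 ⊆ -1-0,0--0
  m9 ⊆ 1--1 [E]
  m10 ⊆ --10,1-1-
  m11 ⊆ 1--1,1-1-
  m13 ⊆ 1--1,11--
  m14 ⊆ --10,-1-0,1-1-,11--
  m15 ⊆ 1--1,1-1-,11--
E = {0--0, 1--1}
Petrick residual → --10
Cover = cd' + a'd' + ad  |cover|=3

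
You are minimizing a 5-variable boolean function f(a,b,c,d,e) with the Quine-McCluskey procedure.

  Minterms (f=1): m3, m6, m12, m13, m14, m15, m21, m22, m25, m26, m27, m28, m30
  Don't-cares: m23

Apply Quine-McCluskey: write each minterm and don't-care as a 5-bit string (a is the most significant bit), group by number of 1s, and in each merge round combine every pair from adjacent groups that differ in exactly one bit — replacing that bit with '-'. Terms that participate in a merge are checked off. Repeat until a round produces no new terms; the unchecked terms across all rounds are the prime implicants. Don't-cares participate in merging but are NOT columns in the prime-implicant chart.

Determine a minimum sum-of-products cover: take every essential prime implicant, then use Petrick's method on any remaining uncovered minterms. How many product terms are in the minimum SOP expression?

7

Round 0: 00011 00110✓ 01100✓ 01101✓ 01110✓ 01111✓ 10101✓ 10110✓ 10111✓ 11001✓ 11010✓ 11011✓ 11100✓ 11110✓
Round 1: -0110✓ -1100✓ -1110✓ 0-110✓ 011-0✓ 011-1✓ 0110-✓ 0111-✓ 1-110✓ 101-1 1011- 11-10 110-1 1101- 111-0✓
Round 2: --110 -11-0 011--
PIs = {--110, -11-0, 00011, 011--, 101-1, 1011-, 11-10, 110-1, 1101-}
Coverage chart:
  m3: 00011 ←essential
  m6: --110 ←essential
  m12: -11-0,011--
  m13: 011-- ←essential
  m14: --110,-11-0,011--
  m15: 011-- ←essential
  m21: 101-1 ←essential
  m22: --110,1011-
  m25: 110-1 ←essential
  m26: 11-10,1101-
  m27: 110-1,1101-
  m28: -11-0 ←essential
  m30: --110,-11-0,11-10
Essential: --110, -11-0, 00011, 011--, 101-1, 110-1
Petrick residual → 11-10
Min cover (7 terms): cde' + bce' + a'b'c'de + a'bc + ab'ce + abde' + abc'e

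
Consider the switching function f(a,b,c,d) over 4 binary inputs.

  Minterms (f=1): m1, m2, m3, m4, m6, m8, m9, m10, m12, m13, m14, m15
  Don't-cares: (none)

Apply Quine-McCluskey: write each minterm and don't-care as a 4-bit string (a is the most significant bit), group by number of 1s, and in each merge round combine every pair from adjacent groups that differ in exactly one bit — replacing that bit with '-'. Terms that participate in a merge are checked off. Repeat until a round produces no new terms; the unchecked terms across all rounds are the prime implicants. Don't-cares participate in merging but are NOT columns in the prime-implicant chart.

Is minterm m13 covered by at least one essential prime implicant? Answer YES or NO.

[col 0] 0001*, 0010*, 0011*, 0100*, 0110*, 1000*, 1001*, 1010*, 1100*, 1101*, 1110*, 1111*
[col 1] -001, -010*, -100*, -110*, 0-10*, 00-1, 001-, 01-0*, 1-00*, 1-01*, 1-10*, 10-0*, 100-*, 11-0*, 11-1*, 110-*, 111-*
[col 2] --10, -1-0, 1--0, 1-0-, 11--
Prime implicants: --10, -001, -1-0, 00-1, 001-, 1--0, 1-0-, 11--
PI chart (minterm → PIs covering it):
  1 | -001,00-1
  2 | --10,001-
  3 | 00-1,001-
  4 | -1-0  (sole → essential)
  6 | --10,-1-0
  8 | 1--0,1-0-
  9 | -001,1-0-
  10 | --10,1--0
  12 | -1-0,1--0,1-0-,11--
  13 | 1-0-,11--
  14 | --10,-1-0,1--0,11--
  15 | 11--  (sole → essential)
Essential prime implicants: -1-0, 11--

YES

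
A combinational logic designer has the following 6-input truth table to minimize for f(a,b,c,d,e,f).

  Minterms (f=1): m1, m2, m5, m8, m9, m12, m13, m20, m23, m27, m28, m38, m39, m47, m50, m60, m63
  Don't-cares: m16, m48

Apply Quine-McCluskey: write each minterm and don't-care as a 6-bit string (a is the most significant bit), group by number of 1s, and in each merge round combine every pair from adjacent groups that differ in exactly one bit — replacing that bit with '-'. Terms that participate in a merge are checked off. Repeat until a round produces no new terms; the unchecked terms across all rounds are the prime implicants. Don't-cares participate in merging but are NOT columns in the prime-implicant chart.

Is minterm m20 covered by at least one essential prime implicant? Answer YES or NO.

NO

size-2^0 implicants → 000001(✓)  000010  000101(✓)  001000(✓)  001001(✓)  001100(✓)  001101(✓)  010000(✓)  010100(✓)  010111  011011  011100(✓)  100110(✓)  100111(✓)  101111(✓)  110000(✓)  110010(✓)  111100(✓)  111111(✓)
size-2^1 implicants → -10000  -11100  0-1100  00-001(✓)  00-101(✓)  000-01(✓)  001-00(✓)  001-01(✓)  00100-(✓)  00110-(✓)  01-100  010-00  1-1111  10-111  10011-  1100-0
size-2^2 implicants → 00--01  001-0-
Unchecked terms (primes): -10000, -11100, 0-1100, 00--01, 000010, 001-0-, 01-100, 010-00, 010111, 011011, 1-1111, 10-111, 10011-, 1100-0
Minterm coverage:
  m1 ⊆ 00--01 [E]
  m2 ⊆ 000010 [E]
  m5 ⊆ 00--01 [E]
  m8 ⊆ 001-0- [E]
  m9 ⊆ 00--01,001-0-
  m12 ⊆ 0-1100,001-0-
  m13 ⊆ 00--01,001-0-
  m20 ⊆ 01-100,010-00
  m23 ⊆ 010111 [E]
  m27 ⊆ 011011 [E]
  m28 ⊆ -11100,0-1100,01-100
  m38 ⊆ 10011- [E]
  m39 ⊆ 10-111,10011-
  m47 ⊆ 1-1111,10-111
  m50 ⊆ 1100-0 [E]
  m60 ⊆ -11100 [E]
  m63 ⊆ 1-1111 [E]
E = {-11100, 00--01, 000010, 001-0-, 010111, 011011, 1-1111, 10011-, 1100-0}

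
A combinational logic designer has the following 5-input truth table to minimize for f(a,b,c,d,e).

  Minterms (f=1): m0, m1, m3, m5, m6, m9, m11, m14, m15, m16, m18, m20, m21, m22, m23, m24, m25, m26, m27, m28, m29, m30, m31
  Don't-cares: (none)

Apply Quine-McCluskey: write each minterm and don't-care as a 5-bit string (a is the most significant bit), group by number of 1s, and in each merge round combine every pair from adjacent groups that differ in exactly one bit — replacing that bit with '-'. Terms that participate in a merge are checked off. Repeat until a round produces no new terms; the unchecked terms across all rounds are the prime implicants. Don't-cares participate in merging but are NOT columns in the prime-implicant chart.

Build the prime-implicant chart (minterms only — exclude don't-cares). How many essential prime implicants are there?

4

[col 0] 00000*, 00001*, 00011*, 00101*, 00110*, 01001*, 01011*, 01110*, 01111*, 10000*, 10010*, 10100*, 10101*, 10110*, 10111*, 11000*, 11001*, 11010*, 11011*, 11100*, 11101*, 11110*, 11111*
[col 1] -0000, -0101, -0110*, -1001*, -1011*, -1110*, -1111*, 0-001*, 0-011*, 0-110*, 00-01, 000-1*, 0000-, 01-11*, 010-1*, 0111-*, 1-000*, 1-010*, 1-100*, 1-101*, 1-110*, 1-111*, 10-00*, 10-10*, 100-0*, 101-0*, 101-1*, 1010-*, 1011-*, 11-00*, 11-01*, 11-10*, 11-11*, 110-0*, 110-1*, 1100-*, 1101-*, 111-0*, 111-1*, 1110-*, 1111-*
[col 2] --110, -1-11, -10-1, -111-, 0-0-1, 1--00*, 1--10*, 1-0-0*, 1-1-0*, 1-1-1*, 1-10-*, 1-11-*, 10--0*, 101--*, 11--0*, 11--1*, 11-0-*, 11-1-*, 110--*, 111--*
[col 3] 1---0, 1-1--, 11---
Prime implicants: --110, -0000, -0101, -1-11, -10-1, -111-, 0-0-1, 00-01, 0000-, 1---0, 1-1--, 11---
PI chart (minterm → PIs covering it):
  0 | -0000,0000-
  1 | 0-0-1,00-01,0000-
  3 | 0-0-1  (sole → essential)
  5 | -0101,00-01
  6 | --110  (sole → essential)
  9 | -10-1,0-0-1
  11 | -1-11,-10-1,0-0-1
  14 | --110,-111-
  15 | -1-11,-111-
  16 | -0000,1---0
  18 | 1---0  (sole → essential)
  20 | 1---0,1-1--
  21 | -0101,1-1--
  22 | --110,1---0,1-1--
  23 | 1-1--  (sole → essential)
  24 | 1---0,11---
  25 | -10-1,11---
  26 | 1---0,11---
  27 | -1-11,-10-1,11---
  28 | 1---0,1-1--,11---
  29 | 1-1--,11---
  30 | --110,-111-,1---0,1-1--,11---
  31 | -1-11,-111-,1-1--,11---
Essential prime implicants: --110, 0-0-1, 1---0, 1-1--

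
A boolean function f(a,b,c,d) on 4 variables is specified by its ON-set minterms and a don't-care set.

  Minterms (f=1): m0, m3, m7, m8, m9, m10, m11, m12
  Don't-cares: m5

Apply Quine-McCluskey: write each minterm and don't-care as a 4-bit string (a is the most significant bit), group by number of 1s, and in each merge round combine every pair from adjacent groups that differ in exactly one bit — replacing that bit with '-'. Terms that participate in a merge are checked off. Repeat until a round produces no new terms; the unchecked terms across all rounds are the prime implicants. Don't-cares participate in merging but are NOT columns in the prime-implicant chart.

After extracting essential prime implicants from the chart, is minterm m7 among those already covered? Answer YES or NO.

Round 0: 0000✓ 0011✓ 0101✓ 0111✓ 1000✓ 1001✓ 1010✓ 1011✓ 1100✓
Round 1: -000 -011 0-11 01-1 1-00 10-0✓ 10-1✓ 100-✓ 101-✓
Round 2: 10--
PIs = {-000, -011, 0-11, 01-1, 1-00, 10--}
Coverage chart:
  m0: -000 ←essential
  m3: -011,0-11
  m7: 0-11,01-1
  m8: -000,1-00,10--
  m9: 10-- ←essential
  m10: 10-- ←essential
  m11: -011,10--
  m12: 1-00 ←essential
Essential: -000, 1-00, 10--

NO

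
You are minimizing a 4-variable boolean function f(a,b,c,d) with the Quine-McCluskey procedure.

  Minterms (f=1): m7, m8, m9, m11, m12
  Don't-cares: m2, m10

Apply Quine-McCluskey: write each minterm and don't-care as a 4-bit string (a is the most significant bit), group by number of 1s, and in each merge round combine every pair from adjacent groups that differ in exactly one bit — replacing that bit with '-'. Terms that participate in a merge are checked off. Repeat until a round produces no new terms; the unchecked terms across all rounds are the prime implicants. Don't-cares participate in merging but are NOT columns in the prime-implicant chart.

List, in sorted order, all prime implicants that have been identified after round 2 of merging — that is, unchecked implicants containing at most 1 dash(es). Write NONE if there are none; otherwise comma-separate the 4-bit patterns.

[col 0] 0010*, 0111, 1000*, 1001*, 1010*, 1011*, 1100*
[col 1] -010, 1-00, 10-0*, 10-1*, 100-*, 101-*
[col 2] 10--
Prime implicants: -010, 0111, 1-00, 10--

-010, 0111, 1-00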